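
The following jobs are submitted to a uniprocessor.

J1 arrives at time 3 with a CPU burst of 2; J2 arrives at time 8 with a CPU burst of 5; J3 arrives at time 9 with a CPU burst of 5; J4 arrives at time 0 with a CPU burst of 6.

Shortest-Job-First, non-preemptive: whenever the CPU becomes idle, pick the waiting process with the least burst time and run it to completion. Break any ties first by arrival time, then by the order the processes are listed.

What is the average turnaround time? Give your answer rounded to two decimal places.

6.25

Timeline: | J4 0-6 | J1 6-8 | J2 8-13 | J3 13-18 |
Completion: J1=8  J2=13  J3=18  J4=6
Turnaround times: J1=5, J2=5, J3=9, J4=6
Average turnaround = (5+5+9+6) / 4 = 25/4 = 6.25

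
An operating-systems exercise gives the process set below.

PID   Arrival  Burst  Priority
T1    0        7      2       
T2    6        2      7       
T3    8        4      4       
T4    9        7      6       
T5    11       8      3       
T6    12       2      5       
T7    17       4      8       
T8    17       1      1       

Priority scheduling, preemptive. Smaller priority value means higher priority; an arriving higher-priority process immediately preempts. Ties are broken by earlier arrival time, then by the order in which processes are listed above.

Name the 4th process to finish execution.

Schedule: | T1 0-7 | T2 7-8 | T3 8-11 | T5 11-17 | T8 17-18 | T5 18-20 | T3 20-21 | T6 21-23 | T4 23-30 | T2 30-31 | T7 31-35 |
Completion: T1=7  T2=31  T3=21  T4=30  T5=20  T6=23  T7=35  T8=18
Finish order: T1 → T8 → T5 → T3 → T6 → T4 → T2 → T7

T3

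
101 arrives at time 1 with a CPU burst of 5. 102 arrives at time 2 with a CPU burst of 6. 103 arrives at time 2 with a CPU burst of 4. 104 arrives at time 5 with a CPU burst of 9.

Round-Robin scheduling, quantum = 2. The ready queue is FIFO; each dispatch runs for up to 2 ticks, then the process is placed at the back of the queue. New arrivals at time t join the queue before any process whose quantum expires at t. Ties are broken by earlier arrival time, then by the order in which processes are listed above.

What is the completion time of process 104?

25

Schedule: | idle 0-1 | 101 1-3 | 102 3-5 | 103 5-7 | 101 7-9 | 104 9-11 | 102 11-13 | 103 13-15 | 101 15-16 | 104 16-18 | 102 18-20 | 104 20-25 |
Completion: 101=16  102=20  103=15  104=25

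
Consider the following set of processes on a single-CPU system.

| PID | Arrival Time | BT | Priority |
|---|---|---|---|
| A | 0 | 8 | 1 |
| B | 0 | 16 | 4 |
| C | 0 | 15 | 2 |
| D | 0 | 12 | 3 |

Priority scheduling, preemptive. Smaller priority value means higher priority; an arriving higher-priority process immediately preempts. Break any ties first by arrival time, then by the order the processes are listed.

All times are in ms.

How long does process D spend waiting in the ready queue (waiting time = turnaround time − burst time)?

Schedule: | A 0-8 | C 8-23 | D 23-35 | B 35-51 |
Completion: A=8  B=51  C=23  D=35
Waiting(D) = turnaround − burst = 35 − 12 = 23

23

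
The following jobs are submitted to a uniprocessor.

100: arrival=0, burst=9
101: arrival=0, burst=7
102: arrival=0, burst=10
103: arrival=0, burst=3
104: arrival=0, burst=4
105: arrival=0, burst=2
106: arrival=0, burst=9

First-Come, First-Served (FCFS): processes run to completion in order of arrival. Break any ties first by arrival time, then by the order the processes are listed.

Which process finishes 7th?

Timeline: | 100 0-9 | 101 9-16 | 102 16-26 | 103 26-29 | 104 29-33 | 105 33-35 | 106 35-44 |
Completion: 100=9  101=16  102=26  103=29  104=33  105=35  106=44
Turnaround (C−A): 100=9  101=16  102=26  103=29  104=33  105=35  106=44
Finish order: 100 → 101 → 102 → 103 → 104 → 105 → 106

106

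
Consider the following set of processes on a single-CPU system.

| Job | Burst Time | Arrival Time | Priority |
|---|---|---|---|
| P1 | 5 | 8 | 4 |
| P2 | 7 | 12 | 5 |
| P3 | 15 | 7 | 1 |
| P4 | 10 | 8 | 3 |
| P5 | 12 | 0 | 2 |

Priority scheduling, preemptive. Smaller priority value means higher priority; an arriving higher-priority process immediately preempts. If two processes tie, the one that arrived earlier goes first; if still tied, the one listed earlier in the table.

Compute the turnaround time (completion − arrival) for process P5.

27

Schedule: | P5 0-7 | P3 7-22 | P5 22-27 | P4 27-37 | P1 37-42 | P2 42-49 |
Completion: P1=42  P2=49  P3=22  P4=37  P5=27
Turnaround (C−A): P1=34  P2=37  P3=15  P4=29  P5=27
Turnaround(P5) = completion − arrival = 27 − 0 = 27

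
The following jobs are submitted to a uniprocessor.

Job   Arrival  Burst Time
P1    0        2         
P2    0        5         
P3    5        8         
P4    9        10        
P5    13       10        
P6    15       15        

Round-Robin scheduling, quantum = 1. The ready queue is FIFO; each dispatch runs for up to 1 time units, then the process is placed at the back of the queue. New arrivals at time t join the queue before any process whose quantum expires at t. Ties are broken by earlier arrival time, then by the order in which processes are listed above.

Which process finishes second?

P2

Schedule: | P1 0-1 | P2 1-2 | P1 2-3 | P2 3-5 | P3 5-6 | P2 6-7 | P3 7-8 | P2 8-9 | P3 9-10 | P4 10-11 | P3 11-12 | P4 12-13 | P3 13-14 | P5 14-15 | P4 15-16 | P3 16-17 | P6 17-18 | P5 18-19 | P4 19-20 | P3 20-21 | P6 21-22 | P5 22-23 | P4 23-24 | P3 24-25 | P6 25-26 | P5 26-27 | P4 27-28 | P6 28-29 | P5 29-30 | P4 30-31 | P6 31-32 | P5 32-33 | P4 33-34 | P6 34-35 | P5 35-36 | P4 36-37 | P6 37-38 | P5 38-39 | P4 39-40 | P6 40-41 | P5 41-42 | P6 42-43 | P5 43-44 | P6 44-50 |
Completion: P1=3  P2=9  P3=25  P4=40  P5=44  P6=50
Turnaround (C−A): P1=3  P2=9  P3=20  P4=31  P5=31  P6=35
Finish order: P1 → P2 → P3 → P4 → P5 → P6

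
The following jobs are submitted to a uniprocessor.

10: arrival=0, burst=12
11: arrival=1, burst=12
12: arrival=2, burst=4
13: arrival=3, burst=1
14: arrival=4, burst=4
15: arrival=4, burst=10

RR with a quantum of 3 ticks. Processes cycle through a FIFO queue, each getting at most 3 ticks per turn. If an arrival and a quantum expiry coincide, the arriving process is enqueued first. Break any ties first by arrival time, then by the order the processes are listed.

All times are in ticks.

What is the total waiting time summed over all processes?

Schedule: | 10 0-3 | 11 3-6 | 12 6-9 | 13 9-10 | 10 10-13 | 14 13-16 | 15 16-19 | 11 19-22 | 12 22-23 | 10 23-26 | 14 26-27 | 15 27-30 | 11 30-33 | 10 33-36 | 15 36-39 | 11 39-42 | 15 42-43 |
Completion: 10=36  11=42  12=23  13=10  14=27  15=43
Turnaround (C−A): 10=36  11=41  12=21  13=7  14=23  15=39
Waiting = turnaround − burst: 10=24, 11=29, 12=17, 13=6, 14=19, 15=29
Total waiting = 24 + 29 + 17 + 6 + 19 + 29 = 124

124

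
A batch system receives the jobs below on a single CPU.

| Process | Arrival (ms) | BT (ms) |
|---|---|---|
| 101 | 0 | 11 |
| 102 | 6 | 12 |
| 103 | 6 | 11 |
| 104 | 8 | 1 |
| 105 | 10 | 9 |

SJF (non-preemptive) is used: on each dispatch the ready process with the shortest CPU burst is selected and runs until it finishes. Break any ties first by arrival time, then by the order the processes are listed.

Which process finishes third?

Gantt: | 101 0-11 | 104 11-12 | 105 12-21 | 103 21-32 | 102 32-44 |
Completion: 101=11  102=44  103=32  104=12  105=21
Finish order: 101 → 104 → 105 → 103 → 102

105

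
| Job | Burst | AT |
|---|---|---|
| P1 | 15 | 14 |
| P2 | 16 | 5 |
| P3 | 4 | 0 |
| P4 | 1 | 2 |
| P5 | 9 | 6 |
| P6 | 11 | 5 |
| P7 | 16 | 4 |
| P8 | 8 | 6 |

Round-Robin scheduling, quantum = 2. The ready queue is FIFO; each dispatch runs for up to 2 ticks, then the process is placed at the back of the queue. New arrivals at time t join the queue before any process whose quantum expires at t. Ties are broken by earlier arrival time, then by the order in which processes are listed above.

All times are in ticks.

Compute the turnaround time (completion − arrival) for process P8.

45

Timeline: | P3 0-2 | P4 2-3 | P3 3-5 | P7 5-7 | P2 7-9 | P6 9-11 | P5 11-13 | P8 13-15 | P7 15-17 | P2 17-19 | P6 19-21 | P5 21-23 | P1 23-25 | P8 25-27 | P7 27-29 | P2 29-31 | P6 31-33 | P5 33-35 | P1 35-37 | P8 37-39 | P7 39-41 | P2 41-43 | P6 43-45 | P5 45-47 | P1 47-49 | P8 49-51 | P7 51-53 | P2 53-55 | P6 55-57 | P5 57-58 | P1 58-60 | P7 60-62 | P2 62-64 | P6 64-65 | P1 65-67 | P7 67-69 | P2 69-71 | P1 71-73 | P7 73-75 | P2 75-77 | P1 77-80 |
Completion: P1=80  P2=77  P3=5  P4=3  P5=58  P6=65  P7=75  P8=51
Turnaround(P8) = completion − arrival = 51 − 6 = 45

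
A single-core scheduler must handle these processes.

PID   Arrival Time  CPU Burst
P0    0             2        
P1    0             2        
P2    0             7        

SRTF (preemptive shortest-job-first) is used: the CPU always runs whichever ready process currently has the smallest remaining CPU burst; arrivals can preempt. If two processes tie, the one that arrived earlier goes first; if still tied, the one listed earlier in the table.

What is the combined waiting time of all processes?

6

Gantt: | P0 0-2 | P1 2-4 | P2 4-11 |
Completion: P0=2  P1=4  P2=11
Turnaround (C−A): P0=2  P1=4  P2=11
Waiting = turnaround − burst: P0=0, P1=2, P2=4
Total waiting = 0 + 2 + 4 = 6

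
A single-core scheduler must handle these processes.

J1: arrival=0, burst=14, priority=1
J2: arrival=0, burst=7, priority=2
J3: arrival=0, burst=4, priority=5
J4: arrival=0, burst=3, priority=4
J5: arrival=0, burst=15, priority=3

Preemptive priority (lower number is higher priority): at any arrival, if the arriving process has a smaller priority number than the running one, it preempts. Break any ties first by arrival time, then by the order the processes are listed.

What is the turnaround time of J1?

14

Timeline: | J1 0-14 | J2 14-21 | J5 21-36 | J4 36-39 | J3 39-43 |
Completion: J1=14  J2=21  J3=43  J4=39  J5=36
Turnaround (C−A): J1=14  J2=21  J3=43  J4=39  J5=36
Turnaround(J1) = completion − arrival = 14 − 0 = 14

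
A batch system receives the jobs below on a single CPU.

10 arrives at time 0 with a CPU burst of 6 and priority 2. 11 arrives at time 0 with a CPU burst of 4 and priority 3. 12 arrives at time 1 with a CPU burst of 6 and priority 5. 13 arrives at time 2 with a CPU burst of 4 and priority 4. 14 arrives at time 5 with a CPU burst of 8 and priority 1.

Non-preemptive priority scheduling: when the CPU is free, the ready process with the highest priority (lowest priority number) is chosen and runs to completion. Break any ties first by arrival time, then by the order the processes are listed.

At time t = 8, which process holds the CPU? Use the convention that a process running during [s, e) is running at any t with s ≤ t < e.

Timeline: | 10 0-6 | 14 6-14 | 11 14-18 | 13 18-22 | 12 22-28 |
Completion: 10=6  11=18  12=28  13=22  14=14
Turnaround (C−A): 10=6  11=18  12=27  13=20  14=9

14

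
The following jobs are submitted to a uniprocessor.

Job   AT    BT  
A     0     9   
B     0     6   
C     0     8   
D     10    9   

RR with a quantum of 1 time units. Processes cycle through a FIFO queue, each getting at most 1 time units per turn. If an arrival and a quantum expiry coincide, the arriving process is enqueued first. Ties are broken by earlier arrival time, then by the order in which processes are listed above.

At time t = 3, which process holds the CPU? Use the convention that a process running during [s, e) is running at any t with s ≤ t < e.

A

Schedule: | A 0-1 | B 1-2 | C 2-3 | A 3-4 | B 4-5 | C 5-6 | A 6-7 | B 7-8 | C 8-9 | A 9-10 | B 10-11 | C 11-12 | D 12-13 | A 13-14 | B 14-15 | C 15-16 | D 16-17 | A 17-18 | B 18-19 | C 19-20 | D 20-21 | A 21-22 | C 22-23 | D 23-24 | A 24-25 | C 25-26 | D 26-27 | A 27-28 | D 28-32 |
Completion: A=28  B=19  C=26  D=32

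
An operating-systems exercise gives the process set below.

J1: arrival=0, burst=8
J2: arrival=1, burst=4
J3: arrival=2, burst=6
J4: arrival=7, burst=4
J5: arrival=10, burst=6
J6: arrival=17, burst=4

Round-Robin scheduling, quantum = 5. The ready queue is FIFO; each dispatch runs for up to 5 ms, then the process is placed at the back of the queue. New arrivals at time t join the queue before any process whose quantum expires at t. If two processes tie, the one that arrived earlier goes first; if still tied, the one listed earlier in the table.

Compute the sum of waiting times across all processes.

Gantt: | J1 0-5 | J2 5-9 | J3 9-14 | J1 14-17 | J4 17-21 | J5 21-26 | J3 26-27 | J6 27-31 | J5 31-32 |
Completion: J1=17  J2=9  J3=27  J4=21  J5=32  J6=31
Turnaround (C−A): J1=17  J2=8  J3=25  J4=14  J5=22  J6=14
Waiting = turnaround − burst: J1=9, J2=4, J3=19, J4=10, J5=16, J6=10
Total waiting = 9 + 4 + 19 + 10 + 16 + 10 = 68

68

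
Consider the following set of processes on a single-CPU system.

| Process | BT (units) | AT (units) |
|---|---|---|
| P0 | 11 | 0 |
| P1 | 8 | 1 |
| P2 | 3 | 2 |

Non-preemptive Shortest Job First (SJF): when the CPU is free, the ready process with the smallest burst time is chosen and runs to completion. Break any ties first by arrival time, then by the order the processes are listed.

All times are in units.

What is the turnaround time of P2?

Schedule: | P0 0-11 | P2 11-14 | P1 14-22 |
Completion: P0=11  P1=22  P2=14
Turnaround(P2) = completion − arrival = 14 − 2 = 12

12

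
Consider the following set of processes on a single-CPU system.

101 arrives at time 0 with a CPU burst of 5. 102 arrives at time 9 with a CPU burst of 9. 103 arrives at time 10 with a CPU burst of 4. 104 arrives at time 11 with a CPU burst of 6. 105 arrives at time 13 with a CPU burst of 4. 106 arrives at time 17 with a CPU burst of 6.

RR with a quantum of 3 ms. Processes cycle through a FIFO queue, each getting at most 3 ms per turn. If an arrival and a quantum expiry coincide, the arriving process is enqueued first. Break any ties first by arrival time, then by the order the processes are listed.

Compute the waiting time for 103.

11

Schedule: | 101 0-5 | idle 5-9 | 102 9-12 | 103 12-15 | 104 15-18 | 102 18-21 | 105 21-24 | 103 24-25 | 106 25-28 | 104 28-31 | 102 31-34 | 105 34-35 | 106 35-38 |
Completion: 101=5  102=34  103=25  104=31  105=35  106=38
Waiting(103) = turnaround − burst = 15 − 4 = 11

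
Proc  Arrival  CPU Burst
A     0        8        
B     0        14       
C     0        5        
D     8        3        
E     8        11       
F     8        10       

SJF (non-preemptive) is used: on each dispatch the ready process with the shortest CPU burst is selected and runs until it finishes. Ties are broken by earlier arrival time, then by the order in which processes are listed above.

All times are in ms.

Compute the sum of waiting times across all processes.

Gantt: | C 0-5 | A 5-13 | D 13-16 | F 16-26 | E 26-37 | B 37-51 |
Completion: A=13  B=51  C=5  D=16  E=37  F=26
Turnaround (C−A): A=13  B=51  C=5  D=8  E=29  F=18
Waiting = turnaround − burst: A=5, B=37, C=0, D=5, E=18, F=8
Total waiting = 5 + 37 + 0 + 5 + 18 + 8 = 73

73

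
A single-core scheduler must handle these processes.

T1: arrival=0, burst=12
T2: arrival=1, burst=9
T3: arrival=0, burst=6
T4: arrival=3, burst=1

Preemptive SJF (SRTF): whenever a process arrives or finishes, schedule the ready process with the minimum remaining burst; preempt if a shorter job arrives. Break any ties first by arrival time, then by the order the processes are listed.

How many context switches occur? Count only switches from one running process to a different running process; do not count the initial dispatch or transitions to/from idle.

4

Gantt: | T3 0-3 | T4 3-4 | T3 4-7 | T2 7-16 | T1 16-28 |
Completion: T1=28  T2=16  T3=7  T4=4
Turnaround (C−A): T1=28  T2=15  T3=7  T4=1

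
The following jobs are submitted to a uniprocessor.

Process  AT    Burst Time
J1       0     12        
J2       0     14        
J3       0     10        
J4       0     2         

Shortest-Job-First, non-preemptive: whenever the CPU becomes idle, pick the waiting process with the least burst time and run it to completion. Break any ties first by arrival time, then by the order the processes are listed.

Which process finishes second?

J3

Schedule: | J4 0-2 | J3 2-12 | J1 12-24 | J2 24-38 |
Completion: J1=24  J2=38  J3=12  J4=2
Finish order: J4 → J3 → J1 → J2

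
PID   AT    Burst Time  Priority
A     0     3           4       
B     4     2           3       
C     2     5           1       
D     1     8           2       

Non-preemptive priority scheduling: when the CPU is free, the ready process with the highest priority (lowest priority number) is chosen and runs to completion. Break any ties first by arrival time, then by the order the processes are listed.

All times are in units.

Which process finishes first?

Gantt: | A 0-3 | C 3-8 | D 8-16 | B 16-18 |
Completion: A=3  B=18  C=8  D=16
Turnaround (C−A): A=3  B=14  C=6  D=15
Finish order: A → C → D → B

A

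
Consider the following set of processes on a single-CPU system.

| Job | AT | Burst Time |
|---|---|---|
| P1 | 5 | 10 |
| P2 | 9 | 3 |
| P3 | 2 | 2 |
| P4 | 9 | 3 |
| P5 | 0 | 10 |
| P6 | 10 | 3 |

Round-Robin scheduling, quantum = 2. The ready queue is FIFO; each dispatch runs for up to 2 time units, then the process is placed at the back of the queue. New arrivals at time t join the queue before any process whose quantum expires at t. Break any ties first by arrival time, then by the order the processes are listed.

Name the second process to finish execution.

Gantt: | P5 0-2 | P3 2-4 | P5 4-6 | P1 6-8 | P5 8-10 | P1 10-12 | P2 12-14 | P4 14-16 | P6 16-18 | P5 18-20 | P1 20-22 | P2 22-23 | P4 23-24 | P6 24-25 | P5 25-27 | P1 27-31 |
Completion: P1=31  P2=23  P3=4  P4=24  P5=27  P6=25
Turnaround (C−A): P1=26  P2=14  P3=2  P4=15  P5=27  P6=15
Finish order: P3 → P2 → P4 → P6 → P5 → P1

P2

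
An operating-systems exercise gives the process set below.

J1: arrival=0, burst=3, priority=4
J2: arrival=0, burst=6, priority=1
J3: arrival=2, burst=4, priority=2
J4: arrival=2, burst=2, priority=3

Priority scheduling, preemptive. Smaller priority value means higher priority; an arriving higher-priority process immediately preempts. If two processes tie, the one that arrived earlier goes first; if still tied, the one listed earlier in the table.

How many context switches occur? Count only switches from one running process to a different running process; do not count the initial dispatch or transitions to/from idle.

Gantt: | J2 0-6 | J3 6-10 | J4 10-12 | J1 12-15 |
Completion: J1=15  J2=6  J3=10  J4=12
Turnaround (C−A): J1=15  J2=6  J3=8  J4=10

3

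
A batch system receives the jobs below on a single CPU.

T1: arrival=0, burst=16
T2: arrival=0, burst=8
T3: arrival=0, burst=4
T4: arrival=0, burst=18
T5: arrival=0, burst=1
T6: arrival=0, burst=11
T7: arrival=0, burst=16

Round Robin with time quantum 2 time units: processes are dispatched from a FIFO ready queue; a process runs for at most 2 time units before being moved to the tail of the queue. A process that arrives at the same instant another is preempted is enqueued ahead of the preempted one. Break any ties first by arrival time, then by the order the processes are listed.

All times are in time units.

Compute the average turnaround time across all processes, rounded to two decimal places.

Gantt: | T1 0-2 | T2 2-4 | T3 4-6 | T4 6-8 | T5 8-9 | T6 9-11 | T7 11-13 | T1 13-15 | T2 15-17 | T3 17-19 | T4 19-21 | T6 21-23 | T7 23-25 | T1 25-27 | T2 27-29 | T4 29-31 | T6 31-33 | T7 33-35 | T1 35-37 | T2 37-39 | T4 39-41 | T6 41-43 | T7 43-45 | T1 45-47 | T4 47-49 | T6 49-51 | T7 51-53 | T1 53-55 | T4 55-57 | T6 57-58 | T7 58-60 | T1 60-62 | T4 62-64 | T7 64-66 | T1 66-68 | T4 68-70 | T7 70-72 | T4 72-74 |
Completion: T1=68  T2=39  T3=19  T4=74  T5=9  T6=58  T7=72
Turnaround times: T1=68, T2=39, T3=19, T4=74, T5=9, T6=58, T7=72
Average turnaround = (68+39+19+74+9+58+72) / 7 = 339/7 = 48.43

48.43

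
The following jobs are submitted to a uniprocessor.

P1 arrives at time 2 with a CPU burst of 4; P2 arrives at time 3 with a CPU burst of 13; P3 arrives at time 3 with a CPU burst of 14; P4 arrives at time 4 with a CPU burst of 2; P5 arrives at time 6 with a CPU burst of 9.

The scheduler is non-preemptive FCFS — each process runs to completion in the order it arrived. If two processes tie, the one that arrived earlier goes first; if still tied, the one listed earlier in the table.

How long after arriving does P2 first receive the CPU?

Gantt: | idle 0-2 | P1 2-6 | P2 6-19 | P3 19-33 | P4 33-35 | P5 35-44 |
Completion: P1=6  P2=19  P3=33  P4=35  P5=44
Response(P2) = first start − arrival = 6 − 3 = 3

3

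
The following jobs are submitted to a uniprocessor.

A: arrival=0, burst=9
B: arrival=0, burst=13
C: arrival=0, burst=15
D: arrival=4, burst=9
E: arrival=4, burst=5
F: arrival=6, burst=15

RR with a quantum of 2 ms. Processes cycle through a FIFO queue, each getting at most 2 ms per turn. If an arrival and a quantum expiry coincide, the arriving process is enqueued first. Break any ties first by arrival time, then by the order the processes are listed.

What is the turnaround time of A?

Gantt: | A 0-2 | B 2-4 | C 4-6 | A 6-8 | D 8-10 | E 10-12 | B 12-14 | F 14-16 | C 16-18 | A 18-20 | D 20-22 | E 22-24 | B 24-26 | F 26-28 | C 28-30 | A 30-32 | D 32-34 | E 34-35 | B 35-37 | F 37-39 | C 39-41 | A 41-42 | D 42-44 | B 44-46 | F 46-48 | C 48-50 | D 50-51 | B 51-53 | F 53-55 | C 55-57 | B 57-58 | F 58-60 | C 60-62 | F 62-64 | C 64-65 | F 65-66 |
Completion: A=42  B=58  C=65  D=51  E=35  F=66
Turnaround(A) = completion − arrival = 42 − 0 = 42

42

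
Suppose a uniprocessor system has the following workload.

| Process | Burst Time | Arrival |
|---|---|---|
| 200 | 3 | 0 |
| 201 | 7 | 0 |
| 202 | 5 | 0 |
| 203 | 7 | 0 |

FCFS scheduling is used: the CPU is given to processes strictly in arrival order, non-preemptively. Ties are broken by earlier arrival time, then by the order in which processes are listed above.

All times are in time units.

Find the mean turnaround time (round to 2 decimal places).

Gantt: | 200 0-3 | 201 3-10 | 202 10-15 | 203 15-22 |
Completion: 200=3  201=10  202=15  203=22
Turnaround times: 200=3, 201=10, 202=15, 203=22
Average turnaround = (3+10+15+22) / 4 = 50/4 = 12.50

12.50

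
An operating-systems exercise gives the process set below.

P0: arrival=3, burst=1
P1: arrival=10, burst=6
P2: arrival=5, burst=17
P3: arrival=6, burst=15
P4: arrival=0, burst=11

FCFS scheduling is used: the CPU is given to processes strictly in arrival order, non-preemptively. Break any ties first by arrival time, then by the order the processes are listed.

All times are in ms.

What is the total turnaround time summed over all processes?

Timeline: | P4 0-11 | P0 11-12 | P2 12-29 | P3 29-44 | P1 44-50 |
Completion: P0=12  P1=50  P2=29  P3=44  P4=11
Turnaround (C−A): P0=9  P1=40  P2=24  P3=38  P4=11
Turnaround = completion − arrival: P0=9, P1=40, P2=24, P3=38, P4=11
Total turnaround = 9 + 40 + 24 + 38 + 11 = 122

122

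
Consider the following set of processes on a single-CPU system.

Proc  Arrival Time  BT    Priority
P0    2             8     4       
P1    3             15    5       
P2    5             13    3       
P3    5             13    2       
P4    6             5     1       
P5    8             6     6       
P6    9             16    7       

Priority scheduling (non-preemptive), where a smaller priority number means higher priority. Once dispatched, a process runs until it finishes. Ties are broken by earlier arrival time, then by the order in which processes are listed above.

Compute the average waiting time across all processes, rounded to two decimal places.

Schedule: | idle 0-2 | P0 2-10 | P4 10-15 | P3 15-28 | P2 28-41 | P1 41-56 | P5 56-62 | P6 62-78 |
Completion: P0=10  P1=56  P2=41  P3=28  P4=15  P5=62  P6=78
Turnaround (C−A): P0=8  P1=53  P2=36  P3=23  P4=9  P5=54  P6=69
Waiting times: P0=0, P1=38, P2=23, P3=10, P4=4, P5=48, P6=53
Average waiting = (0+38+23+10+4+48+53) / 7 = 176/7 = 25.14

25.14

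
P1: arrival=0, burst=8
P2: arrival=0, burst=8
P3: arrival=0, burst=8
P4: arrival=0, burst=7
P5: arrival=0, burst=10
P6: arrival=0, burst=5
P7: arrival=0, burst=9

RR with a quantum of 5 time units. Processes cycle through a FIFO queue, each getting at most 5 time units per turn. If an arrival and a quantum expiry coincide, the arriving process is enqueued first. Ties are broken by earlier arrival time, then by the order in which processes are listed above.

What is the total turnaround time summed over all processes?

305

Gantt: | P1 0-5 | P2 5-10 | P3 10-15 | P4 15-20 | P5 20-25 | P6 25-30 | P7 30-35 | P1 35-38 | P2 38-41 | P3 41-44 | P4 44-46 | P5 46-51 | P7 51-55 |
Completion: P1=38  P2=41  P3=44  P4=46  P5=51  P6=30  P7=55
Turnaround = completion − arrival: P1=38, P2=41, P3=44, P4=46, P5=51, P6=30, P7=55
Total turnaround = 38 + 41 + 44 + 46 + 51 + 30 + 55 = 305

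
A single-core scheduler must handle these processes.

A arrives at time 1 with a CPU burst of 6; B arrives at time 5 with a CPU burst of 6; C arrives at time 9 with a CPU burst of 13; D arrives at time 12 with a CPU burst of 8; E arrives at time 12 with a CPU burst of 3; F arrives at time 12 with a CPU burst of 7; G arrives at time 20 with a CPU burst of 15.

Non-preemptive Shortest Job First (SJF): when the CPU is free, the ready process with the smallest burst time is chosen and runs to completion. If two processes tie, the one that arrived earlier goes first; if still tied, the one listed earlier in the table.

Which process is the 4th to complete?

F

Timeline: | idle 0-1 | A 1-7 | B 7-13 | E 13-16 | F 16-23 | D 23-31 | C 31-44 | G 44-59 |
Completion: A=7  B=13  C=44  D=31  E=16  F=23  G=59
Finish order: A → B → E → F → D → C → G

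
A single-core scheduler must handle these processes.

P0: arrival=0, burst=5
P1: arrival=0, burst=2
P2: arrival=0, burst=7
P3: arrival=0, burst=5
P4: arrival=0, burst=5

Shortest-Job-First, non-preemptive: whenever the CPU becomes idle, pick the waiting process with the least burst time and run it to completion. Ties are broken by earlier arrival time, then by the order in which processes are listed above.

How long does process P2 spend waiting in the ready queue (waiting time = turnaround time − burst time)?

17

Timeline: | P1 0-2 | P0 2-7 | P3 7-12 | P4 12-17 | P2 17-24 |
Completion: P0=7  P1=2  P2=24  P3=12  P4=17
Waiting(P2) = turnaround − burst = 24 − 7 = 17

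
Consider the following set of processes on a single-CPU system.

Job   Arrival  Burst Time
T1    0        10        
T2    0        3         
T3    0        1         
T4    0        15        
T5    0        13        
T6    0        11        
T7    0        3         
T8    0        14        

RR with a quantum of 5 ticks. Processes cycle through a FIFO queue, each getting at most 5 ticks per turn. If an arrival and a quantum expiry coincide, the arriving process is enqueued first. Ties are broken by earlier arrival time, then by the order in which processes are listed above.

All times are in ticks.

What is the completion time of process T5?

Gantt: | T1 0-5 | T2 5-8 | T3 8-9 | T4 9-14 | T5 14-19 | T6 19-24 | T7 24-27 | T8 27-32 | T1 32-37 | T4 37-42 | T5 42-47 | T6 47-52 | T8 52-57 | T4 57-62 | T5 62-65 | T6 65-66 | T8 66-70 |
Completion: T1=37  T2=8  T3=9  T4=62  T5=65  T6=66  T7=27  T8=70

65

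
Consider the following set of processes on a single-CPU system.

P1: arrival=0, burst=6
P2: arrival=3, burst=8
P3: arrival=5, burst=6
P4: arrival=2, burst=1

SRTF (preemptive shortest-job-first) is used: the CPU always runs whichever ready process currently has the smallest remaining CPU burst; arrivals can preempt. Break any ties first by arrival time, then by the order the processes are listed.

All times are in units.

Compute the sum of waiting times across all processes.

Timeline: | P1 0-2 | P4 2-3 | P1 3-7 | P3 7-13 | P2 13-21 |
Completion: P1=7  P2=21  P3=13  P4=3
Turnaround (C−A): P1=7  P2=18  P3=8  P4=1
Waiting = turnaround − burst: P1=1, P2=10, P3=2, P4=0
Total waiting = 1 + 10 + 2 + 0 = 13

13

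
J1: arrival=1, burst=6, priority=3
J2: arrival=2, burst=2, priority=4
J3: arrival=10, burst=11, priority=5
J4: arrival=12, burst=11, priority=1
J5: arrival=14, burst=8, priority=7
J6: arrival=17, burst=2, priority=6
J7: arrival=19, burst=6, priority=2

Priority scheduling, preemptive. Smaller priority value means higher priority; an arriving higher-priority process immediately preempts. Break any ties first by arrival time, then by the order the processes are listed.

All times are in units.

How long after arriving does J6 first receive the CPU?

Gantt: | idle 0-1 | J1 1-7 | J2 7-9 | idle 9-10 | J3 10-12 | J4 12-23 | J7 23-29 | J3 29-38 | J6 38-40 | J5 40-48 |
Completion: J1=7  J2=9  J3=38  J4=23  J5=48  J6=40  J7=29
Response(J6) = first start − arrival = 38 − 17 = 21

21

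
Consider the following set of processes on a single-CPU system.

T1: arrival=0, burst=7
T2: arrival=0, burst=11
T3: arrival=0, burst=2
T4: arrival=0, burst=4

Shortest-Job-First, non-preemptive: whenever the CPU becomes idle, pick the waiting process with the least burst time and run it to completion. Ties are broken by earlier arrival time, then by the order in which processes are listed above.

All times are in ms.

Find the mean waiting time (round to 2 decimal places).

5.25

Gantt: | T3 0-2 | T4 2-6 | T1 6-13 | T2 13-24 |
Completion: T1=13  T2=24  T3=2  T4=6
Turnaround (C−A): T1=13  T2=24  T3=2  T4=6
Waiting times: T1=6, T2=13, T3=0, T4=2
Average waiting = (6+13+0+2) / 4 = 21/4 = 5.25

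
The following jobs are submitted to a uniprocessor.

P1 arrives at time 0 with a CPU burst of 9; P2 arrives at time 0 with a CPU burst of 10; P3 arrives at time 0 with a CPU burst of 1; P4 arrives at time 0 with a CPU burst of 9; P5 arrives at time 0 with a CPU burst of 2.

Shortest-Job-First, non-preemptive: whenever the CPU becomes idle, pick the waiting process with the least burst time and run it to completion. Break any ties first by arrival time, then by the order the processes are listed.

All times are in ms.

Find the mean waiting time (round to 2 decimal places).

7.40

Timeline: | P3 0-1 | P5 1-3 | P1 3-12 | P4 12-21 | P2 21-31 |
Completion: P1=12  P2=31  P3=1  P4=21  P5=3
Waiting times: P1=3, P2=21, P3=0, P4=12, P5=1
Average waiting = (3+21+0+12+1) / 5 = 37/5 = 7.40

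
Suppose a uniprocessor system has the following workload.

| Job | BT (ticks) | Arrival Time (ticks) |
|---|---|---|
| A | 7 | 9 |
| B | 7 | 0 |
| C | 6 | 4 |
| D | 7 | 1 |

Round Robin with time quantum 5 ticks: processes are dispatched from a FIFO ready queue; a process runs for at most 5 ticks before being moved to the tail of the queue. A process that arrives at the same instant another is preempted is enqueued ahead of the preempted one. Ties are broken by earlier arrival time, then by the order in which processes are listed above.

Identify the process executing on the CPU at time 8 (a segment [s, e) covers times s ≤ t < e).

Gantt: | B 0-5 | D 5-10 | C 10-15 | B 15-17 | A 17-22 | D 22-24 | C 24-25 | A 25-27 |
Completion: A=27  B=17  C=25  D=24

D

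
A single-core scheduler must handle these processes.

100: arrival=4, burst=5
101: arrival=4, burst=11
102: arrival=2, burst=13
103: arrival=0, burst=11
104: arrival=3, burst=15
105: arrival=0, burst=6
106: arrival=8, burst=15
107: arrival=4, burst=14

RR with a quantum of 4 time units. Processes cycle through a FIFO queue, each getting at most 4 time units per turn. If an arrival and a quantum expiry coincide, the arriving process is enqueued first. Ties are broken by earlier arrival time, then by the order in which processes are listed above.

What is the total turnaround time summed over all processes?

Timeline: | 103 0-4 | 105 4-8 | 102 8-12 | 104 12-16 | 100 16-20 | 101 20-24 | 107 24-28 | 103 28-32 | 106 32-36 | 105 36-38 | 102 38-42 | 104 42-46 | 100 46-47 | 101 47-51 | 107 51-55 | 103 55-58 | 106 58-62 | 102 62-66 | 104 66-70 | 101 70-73 | 107 73-77 | 106 77-81 | 102 81-82 | 104 82-85 | 107 85-87 | 106 87-90 |
Completion: 100=47  101=73  102=82  103=58  104=85  105=38  106=90  107=87
Turnaround (C−A): 100=43  101=69  102=80  103=58  104=82  105=38  106=82  107=83
Turnaround = completion − arrival: 100=43, 101=69, 102=80, 103=58, 104=82, 105=38, 106=82, 107=83
Total turnaround = 43 + 69 + 80 + 58 + 82 + 38 + 82 + 83 = 535

535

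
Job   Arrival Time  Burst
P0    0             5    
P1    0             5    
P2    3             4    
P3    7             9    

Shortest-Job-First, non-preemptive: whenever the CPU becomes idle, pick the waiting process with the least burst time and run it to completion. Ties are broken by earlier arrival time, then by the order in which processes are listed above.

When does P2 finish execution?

Timeline: | P0 0-5 | P2 5-9 | P1 9-14 | P3 14-23 |
Completion: P0=5  P1=14  P2=9  P3=23

9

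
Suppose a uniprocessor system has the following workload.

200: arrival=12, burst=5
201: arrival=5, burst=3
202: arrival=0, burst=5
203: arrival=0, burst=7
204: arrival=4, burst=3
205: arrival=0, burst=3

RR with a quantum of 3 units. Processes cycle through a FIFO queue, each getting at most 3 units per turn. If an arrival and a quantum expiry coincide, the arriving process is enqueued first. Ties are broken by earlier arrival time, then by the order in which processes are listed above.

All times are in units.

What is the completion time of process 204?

Schedule: | 202 0-3 | 203 3-6 | 205 6-9 | 202 9-11 | 204 11-14 | 201 14-17 | 203 17-20 | 200 20-23 | 203 23-24 | 200 24-26 |
Completion: 200=26  201=17  202=11  203=24  204=14  205=9

14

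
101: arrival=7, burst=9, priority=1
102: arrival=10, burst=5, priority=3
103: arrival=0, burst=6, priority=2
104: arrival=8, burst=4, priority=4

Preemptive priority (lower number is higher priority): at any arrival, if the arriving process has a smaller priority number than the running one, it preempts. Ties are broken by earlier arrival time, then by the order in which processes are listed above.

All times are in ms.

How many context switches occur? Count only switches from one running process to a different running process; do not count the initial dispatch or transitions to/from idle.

Gantt: | 103 0-6 | idle 6-7 | 101 7-16 | 102 16-21 | 104 21-25 |
Completion: 101=16  102=21  103=6  104=25

2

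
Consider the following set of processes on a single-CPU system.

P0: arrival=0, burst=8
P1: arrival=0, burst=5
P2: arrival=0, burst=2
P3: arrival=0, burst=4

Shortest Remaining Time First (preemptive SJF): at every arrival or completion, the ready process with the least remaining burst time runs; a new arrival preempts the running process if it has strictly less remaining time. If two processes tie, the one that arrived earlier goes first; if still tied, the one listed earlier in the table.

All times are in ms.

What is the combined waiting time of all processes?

19

Gantt: | P2 0-2 | P3 2-6 | P1 6-11 | P0 11-19 |
Completion: P0=19  P1=11  P2=2  P3=6
Waiting = turnaround − burst: P0=11, P1=6, P2=0, P3=2
Total waiting = 11 + 6 + 0 + 2 = 19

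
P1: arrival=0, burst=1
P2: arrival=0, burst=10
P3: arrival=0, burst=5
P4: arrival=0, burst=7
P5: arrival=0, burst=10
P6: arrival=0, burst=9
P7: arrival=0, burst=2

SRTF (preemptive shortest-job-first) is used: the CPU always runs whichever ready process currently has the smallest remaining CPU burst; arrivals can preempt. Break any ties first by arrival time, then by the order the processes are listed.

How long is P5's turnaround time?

Schedule: | P1 0-1 | P7 1-3 | P3 3-8 | P4 8-15 | P6 15-24 | P2 24-34 | P5 34-44 |
Completion: P1=1  P2=34  P3=8  P4=15  P5=44  P6=24  P7=3
Turnaround (C−A): P1=1  P2=34  P3=8  P4=15  P5=44  P6=24  P7=3
Turnaround(P5) = completion − arrival = 44 − 0 = 44

44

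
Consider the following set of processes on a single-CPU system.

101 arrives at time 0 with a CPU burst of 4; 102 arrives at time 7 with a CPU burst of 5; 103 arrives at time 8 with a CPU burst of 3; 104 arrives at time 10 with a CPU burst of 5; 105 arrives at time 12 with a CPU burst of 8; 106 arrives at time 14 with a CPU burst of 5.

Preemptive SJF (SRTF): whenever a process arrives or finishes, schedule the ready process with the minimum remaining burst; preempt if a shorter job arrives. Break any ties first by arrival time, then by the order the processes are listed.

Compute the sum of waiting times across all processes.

Schedule: | 101 0-4 | idle 4-7 | 102 7-8 | 103 8-11 | 102 11-15 | 104 15-20 | 106 20-25 | 105 25-33 |
Completion: 101=4  102=15  103=11  104=20  105=33  106=25
Turnaround (C−A): 101=4  102=8  103=3  104=10  105=21  106=11
Waiting = turnaround − burst: 101=0, 102=3, 103=0, 104=5, 105=13, 106=6
Total waiting = 0 + 3 + 0 + 5 + 13 + 6 = 27

27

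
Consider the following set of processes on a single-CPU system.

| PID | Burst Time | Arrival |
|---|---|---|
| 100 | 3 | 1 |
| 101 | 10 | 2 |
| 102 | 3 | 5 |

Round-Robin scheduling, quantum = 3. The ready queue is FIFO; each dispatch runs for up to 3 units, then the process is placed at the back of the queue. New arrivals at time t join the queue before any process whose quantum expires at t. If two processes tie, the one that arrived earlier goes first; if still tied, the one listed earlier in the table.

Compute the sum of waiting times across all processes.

7

Gantt: | idle 0-1 | 100 1-4 | 101 4-7 | 102 7-10 | 101 10-17 |
Completion: 100=4  101=17  102=10
Turnaround (C−A): 100=3  101=15  102=5
Waiting = turnaround − burst: 100=0, 101=5, 102=2
Total waiting = 0 + 5 + 2 = 7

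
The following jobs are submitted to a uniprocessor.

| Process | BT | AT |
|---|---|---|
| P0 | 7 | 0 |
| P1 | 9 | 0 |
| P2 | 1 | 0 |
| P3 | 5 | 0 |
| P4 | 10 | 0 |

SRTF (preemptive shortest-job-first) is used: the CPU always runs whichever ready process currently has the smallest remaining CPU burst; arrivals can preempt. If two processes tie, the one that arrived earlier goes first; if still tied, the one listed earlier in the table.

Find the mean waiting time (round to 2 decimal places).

Schedule: | P2 0-1 | P3 1-6 | P0 6-13 | P1 13-22 | P4 22-32 |
Completion: P0=13  P1=22  P2=1  P3=6  P4=32
Turnaround (C−A): P0=13  P1=22  P2=1  P3=6  P4=32
Waiting times: P0=6, P1=13, P2=0, P3=1, P4=22
Average waiting = (6+13+0+1+22) / 5 = 42/5 = 8.40

8.40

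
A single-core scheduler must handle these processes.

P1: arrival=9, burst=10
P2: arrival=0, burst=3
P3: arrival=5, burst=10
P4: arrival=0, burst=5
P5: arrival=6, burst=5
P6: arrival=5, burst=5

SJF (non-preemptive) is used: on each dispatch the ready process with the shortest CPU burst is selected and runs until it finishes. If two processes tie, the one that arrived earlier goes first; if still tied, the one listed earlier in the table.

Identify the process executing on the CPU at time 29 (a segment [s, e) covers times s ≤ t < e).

P1

Schedule: | P2 0-3 | P4 3-8 | P6 8-13 | P5 13-18 | P3 18-28 | P1 28-38 |
Completion: P1=38  P2=3  P3=28  P4=8  P5=18  P6=13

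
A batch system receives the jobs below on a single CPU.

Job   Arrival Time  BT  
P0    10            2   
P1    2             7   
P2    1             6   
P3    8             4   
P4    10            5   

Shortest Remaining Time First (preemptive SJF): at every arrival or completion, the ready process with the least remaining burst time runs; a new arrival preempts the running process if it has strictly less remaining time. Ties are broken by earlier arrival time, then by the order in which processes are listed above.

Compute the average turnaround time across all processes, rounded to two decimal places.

Timeline: | idle 0-1 | P2 1-7 | P1 7-8 | P3 8-12 | P0 12-14 | P4 14-19 | P1 19-25 |
Completion: P0=14  P1=25  P2=7  P3=12  P4=19
Turnaround (C−A): P0=4  P1=23  P2=6  P3=4  P4=9
Turnaround times: P0=4, P1=23, P2=6, P3=4, P4=9
Average turnaround = (4+23+6+4+9) / 5 = 46/5 = 9.20

9.20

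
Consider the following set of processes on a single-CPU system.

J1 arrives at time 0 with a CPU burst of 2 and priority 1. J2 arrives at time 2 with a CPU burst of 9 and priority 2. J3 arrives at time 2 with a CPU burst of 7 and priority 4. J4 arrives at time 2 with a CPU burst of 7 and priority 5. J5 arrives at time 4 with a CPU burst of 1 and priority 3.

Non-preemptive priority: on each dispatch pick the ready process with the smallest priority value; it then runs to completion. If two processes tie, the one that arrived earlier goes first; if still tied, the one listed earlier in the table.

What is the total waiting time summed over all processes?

Timeline: | J1 0-2 | J2 2-11 | J5 11-12 | J3 12-19 | J4 19-26 |
Completion: J1=2  J2=11  J3=19  J4=26  J5=12
Waiting = turnaround − burst: J1=0, J2=0, J3=10, J4=17, J5=7
Total waiting = 0 + 0 + 10 + 17 + 7 = 34

34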